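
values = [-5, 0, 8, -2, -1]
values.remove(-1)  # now [-5, 0, 8, -2]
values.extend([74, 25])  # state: [-5, 0, 8, -2, 74, 25]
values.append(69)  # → [-5, 0, 8, -2, 74, 25, 69]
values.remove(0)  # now [-5, 8, -2, 74, 25, 69]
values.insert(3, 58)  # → [-5, 8, -2, 58, 74, 25, 69]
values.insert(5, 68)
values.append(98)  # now [-5, 8, -2, 58, 74, 68, 25, 69, 98]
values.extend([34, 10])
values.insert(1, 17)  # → [-5, 17, 8, -2, 58, 74, 68, 25, 69, 98, 34, 10]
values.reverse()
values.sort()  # [-5, -2, 8, 10, 17, 25, 34, 58, 68, 69, 74, 98]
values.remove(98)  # [-5, -2, 8, 10, 17, 25, 34, 58, 68, 69, 74]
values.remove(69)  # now [-5, -2, 8, 10, 17, 25, 34, 58, 68, 74]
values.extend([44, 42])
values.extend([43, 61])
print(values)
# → [-5, -2, 8, 10, 17, 25, 34, 58, 68, 74, 44, 42, 43, 61]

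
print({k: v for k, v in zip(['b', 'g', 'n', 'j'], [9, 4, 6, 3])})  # {'b': 9, 'g': 4, 'n': 6, 'j': 3}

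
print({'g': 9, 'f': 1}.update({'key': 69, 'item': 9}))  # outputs None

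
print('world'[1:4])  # orl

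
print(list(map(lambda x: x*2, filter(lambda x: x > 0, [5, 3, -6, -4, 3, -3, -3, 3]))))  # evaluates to [10, 6, 6, 6]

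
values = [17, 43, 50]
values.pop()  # 50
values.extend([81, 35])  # [17, 43, 81, 35]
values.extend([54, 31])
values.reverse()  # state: [31, 54, 35, 81, 43, 17]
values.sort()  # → [17, 31, 35, 43, 54, 81]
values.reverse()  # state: [81, 54, 43, 35, 31, 17]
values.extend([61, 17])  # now [81, 54, 43, 35, 31, 17, 61, 17]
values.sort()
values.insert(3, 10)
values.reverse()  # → [81, 61, 54, 43, 35, 10, 31, 17, 17]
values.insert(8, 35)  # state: [81, 61, 54, 43, 35, 10, 31, 17, 35, 17]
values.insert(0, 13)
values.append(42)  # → [13, 81, 61, 54, 43, 35, 10, 31, 17, 35, 17, 42]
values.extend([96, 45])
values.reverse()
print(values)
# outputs [45, 96, 42, 17, 35, 17, 31, 10, 35, 43, 54, 61, 81, 13]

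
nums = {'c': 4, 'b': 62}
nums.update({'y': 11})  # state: {'c': 4, 'b': 62, 'y': 11}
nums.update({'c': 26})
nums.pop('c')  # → 26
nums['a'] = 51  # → {'b': 62, 'y': 11, 'a': 51}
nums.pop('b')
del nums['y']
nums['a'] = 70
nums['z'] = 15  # {'a': 70, 'z': 15}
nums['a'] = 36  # {'a': 36, 'z': 15}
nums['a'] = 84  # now {'a': 84, 'z': 15}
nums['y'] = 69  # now {'a': 84, 'z': 15, 'y': 69}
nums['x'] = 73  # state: {'a': 84, 'z': 15, 'y': 69, 'x': 73}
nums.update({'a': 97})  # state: {'a': 97, 'z': 15, 'y': 69, 'x': 73}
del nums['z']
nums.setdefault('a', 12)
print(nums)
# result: {'a': 97, 'y': 69, 'x': 73}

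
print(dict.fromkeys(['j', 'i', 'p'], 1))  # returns {'j': 1, 'i': 1, 'p': 1}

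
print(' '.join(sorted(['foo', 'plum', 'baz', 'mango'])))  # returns baz foo mango plum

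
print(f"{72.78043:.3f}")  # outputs 72.780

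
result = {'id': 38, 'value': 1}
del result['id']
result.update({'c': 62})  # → {'value': 1, 'c': 62}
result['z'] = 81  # {'value': 1, 'c': 62, 'z': 81}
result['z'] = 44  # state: {'value': 1, 'c': 62, 'z': 44}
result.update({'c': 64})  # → {'value': 1, 'c': 64, 'z': 44}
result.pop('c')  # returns 64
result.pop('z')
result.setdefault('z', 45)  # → 45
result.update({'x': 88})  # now {'value': 1, 'z': 45, 'x': 88}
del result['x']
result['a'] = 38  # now {'value': 1, 'z': 45, 'a': 38}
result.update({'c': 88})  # {'value': 1, 'z': 45, 'a': 38, 'c': 88}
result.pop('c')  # 88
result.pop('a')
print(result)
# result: {'value': 1, 'z': 45}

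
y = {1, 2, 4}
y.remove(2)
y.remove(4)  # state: {1}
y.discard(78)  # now {1}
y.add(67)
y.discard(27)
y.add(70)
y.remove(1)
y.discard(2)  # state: {67, 70}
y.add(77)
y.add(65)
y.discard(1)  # {65, 67, 70, 77}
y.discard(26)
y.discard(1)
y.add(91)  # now {65, 67, 70, 77, 91}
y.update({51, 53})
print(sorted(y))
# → [51, 53, 65, 67, 70, 77, 91]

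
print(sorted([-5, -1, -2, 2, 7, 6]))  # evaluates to [-5, -2, -1, 2, 6, 7]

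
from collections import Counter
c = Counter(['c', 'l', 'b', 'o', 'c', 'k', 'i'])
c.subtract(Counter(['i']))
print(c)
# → Counter({'c': 2, 'l': 1, 'b': 1, 'o': 1, 'k': 1, 'i': 0})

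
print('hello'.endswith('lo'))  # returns True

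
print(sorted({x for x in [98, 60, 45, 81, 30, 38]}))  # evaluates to [30, 38, 45, 60, 81, 98]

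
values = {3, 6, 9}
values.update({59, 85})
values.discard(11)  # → {3, 6, 9, 59, 85}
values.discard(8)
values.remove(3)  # {6, 9, 59, 85}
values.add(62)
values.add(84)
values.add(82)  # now {6, 9, 59, 62, 82, 84, 85}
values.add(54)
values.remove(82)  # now {6, 9, 54, 59, 62, 84, 85}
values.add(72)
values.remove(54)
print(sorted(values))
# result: [6, 9, 59, 62, 72, 84, 85]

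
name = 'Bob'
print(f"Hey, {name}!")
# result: Hey, Bob!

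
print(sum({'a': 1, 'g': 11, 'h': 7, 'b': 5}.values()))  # 24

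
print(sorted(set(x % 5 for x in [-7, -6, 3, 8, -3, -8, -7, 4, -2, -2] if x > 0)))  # [3, 4]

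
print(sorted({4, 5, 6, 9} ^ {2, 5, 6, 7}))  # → [2, 4, 7, 9]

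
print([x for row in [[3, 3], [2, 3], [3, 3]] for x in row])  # [3, 3, 2, 3, 3, 3]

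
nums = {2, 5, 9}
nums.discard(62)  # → {2, 5, 9}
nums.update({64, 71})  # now {2, 5, 9, 64, 71}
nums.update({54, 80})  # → {2, 5, 9, 54, 64, 71, 80}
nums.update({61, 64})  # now {2, 5, 9, 54, 61, 64, 71, 80}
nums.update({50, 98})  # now {2, 5, 9, 50, 54, 61, 64, 71, 80, 98}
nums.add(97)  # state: {2, 5, 9, 50, 54, 61, 64, 71, 80, 97, 98}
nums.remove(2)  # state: {5, 9, 50, 54, 61, 64, 71, 80, 97, 98}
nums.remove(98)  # {5, 9, 50, 54, 61, 64, 71, 80, 97}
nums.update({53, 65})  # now {5, 9, 50, 53, 54, 61, 64, 65, 71, 80, 97}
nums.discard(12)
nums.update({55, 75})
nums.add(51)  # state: {5, 9, 50, 51, 53, 54, 55, 61, 64, 65, 71, 75, 80, 97}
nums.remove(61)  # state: {5, 9, 50, 51, 53, 54, 55, 64, 65, 71, 75, 80, 97}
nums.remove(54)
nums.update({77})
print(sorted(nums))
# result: [5, 9, 50, 51, 53, 55, 64, 65, 71, 75, 77, 80, 97]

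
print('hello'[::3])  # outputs hl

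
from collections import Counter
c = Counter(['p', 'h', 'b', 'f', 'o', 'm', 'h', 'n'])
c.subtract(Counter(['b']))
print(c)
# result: Counter({'h': 2, 'p': 1, 'f': 1, 'o': 1, 'm': 1, 'n': 1, 'b': 0})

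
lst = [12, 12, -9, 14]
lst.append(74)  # [12, 12, -9, 14, 74]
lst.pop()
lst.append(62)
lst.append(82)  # [12, 12, -9, 14, 62, 82]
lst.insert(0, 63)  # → [63, 12, 12, -9, 14, 62, 82]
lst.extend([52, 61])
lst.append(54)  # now [63, 12, 12, -9, 14, 62, 82, 52, 61, 54]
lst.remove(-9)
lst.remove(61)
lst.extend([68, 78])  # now [63, 12, 12, 14, 62, 82, 52, 54, 68, 78]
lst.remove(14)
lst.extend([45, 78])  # [63, 12, 12, 62, 82, 52, 54, 68, 78, 45, 78]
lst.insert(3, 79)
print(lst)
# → [63, 12, 12, 79, 62, 82, 52, 54, 68, 78, 45, 78]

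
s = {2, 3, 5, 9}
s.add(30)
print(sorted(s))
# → [2, 3, 5, 9, 30]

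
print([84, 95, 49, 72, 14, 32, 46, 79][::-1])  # [79, 46, 32, 14, 72, 49, 95, 84]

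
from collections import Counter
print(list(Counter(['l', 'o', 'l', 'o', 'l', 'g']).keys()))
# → ['l', 'o', 'g']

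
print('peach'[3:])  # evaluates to ch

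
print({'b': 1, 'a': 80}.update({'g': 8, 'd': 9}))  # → None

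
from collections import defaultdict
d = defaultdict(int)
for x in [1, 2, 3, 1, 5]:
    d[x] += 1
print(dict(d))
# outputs {1: 2, 2: 1, 3: 1, 5: 1}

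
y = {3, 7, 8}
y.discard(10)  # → {3, 7, 8}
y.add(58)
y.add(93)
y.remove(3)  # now {7, 8, 58, 93}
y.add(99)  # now {7, 8, 58, 93, 99}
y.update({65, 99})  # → {7, 8, 58, 65, 93, 99}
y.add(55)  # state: {7, 8, 55, 58, 65, 93, 99}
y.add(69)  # {7, 8, 55, 58, 65, 69, 93, 99}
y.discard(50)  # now {7, 8, 55, 58, 65, 69, 93, 99}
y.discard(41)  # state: {7, 8, 55, 58, 65, 69, 93, 99}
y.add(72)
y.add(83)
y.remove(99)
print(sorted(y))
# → [7, 8, 55, 58, 65, 69, 72, 83, 93]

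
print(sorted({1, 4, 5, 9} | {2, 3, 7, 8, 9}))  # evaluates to [1, 2, 3, 4, 5, 7, 8, 9]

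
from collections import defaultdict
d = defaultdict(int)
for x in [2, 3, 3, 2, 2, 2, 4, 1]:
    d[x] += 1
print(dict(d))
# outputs {2: 4, 3: 2, 4: 1, 1: 1}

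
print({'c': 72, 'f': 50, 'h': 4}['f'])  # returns 50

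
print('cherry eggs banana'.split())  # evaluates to ['cherry', 'eggs', 'banana']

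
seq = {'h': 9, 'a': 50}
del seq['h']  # {'a': 50}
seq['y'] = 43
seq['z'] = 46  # {'a': 50, 'y': 43, 'z': 46}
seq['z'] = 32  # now {'a': 50, 'y': 43, 'z': 32}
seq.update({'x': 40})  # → {'a': 50, 'y': 43, 'z': 32, 'x': 40}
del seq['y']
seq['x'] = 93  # {'a': 50, 'z': 32, 'x': 93}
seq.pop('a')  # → 50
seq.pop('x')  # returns 93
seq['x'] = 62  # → {'z': 32, 'x': 62}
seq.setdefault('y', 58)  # 58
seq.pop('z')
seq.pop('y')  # 58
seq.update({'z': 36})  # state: {'x': 62, 'z': 36}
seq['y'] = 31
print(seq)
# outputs {'x': 62, 'z': 36, 'y': 31}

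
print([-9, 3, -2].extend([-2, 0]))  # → None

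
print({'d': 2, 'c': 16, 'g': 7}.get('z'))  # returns None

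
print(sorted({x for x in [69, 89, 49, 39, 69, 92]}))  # [39, 49, 69, 89, 92]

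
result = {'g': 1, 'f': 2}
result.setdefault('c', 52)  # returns 52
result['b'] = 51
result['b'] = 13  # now {'g': 1, 'f': 2, 'c': 52, 'b': 13}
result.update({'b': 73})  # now {'g': 1, 'f': 2, 'c': 52, 'b': 73}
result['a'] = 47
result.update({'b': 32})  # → {'g': 1, 'f': 2, 'c': 52, 'b': 32, 'a': 47}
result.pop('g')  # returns 1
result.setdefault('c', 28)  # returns 52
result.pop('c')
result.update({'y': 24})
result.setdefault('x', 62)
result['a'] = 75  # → {'f': 2, 'b': 32, 'a': 75, 'y': 24, 'x': 62}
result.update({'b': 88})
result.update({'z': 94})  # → {'f': 2, 'b': 88, 'a': 75, 'y': 24, 'x': 62, 'z': 94}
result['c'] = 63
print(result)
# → {'f': 2, 'b': 88, 'a': 75, 'y': 24, 'x': 62, 'z': 94, 'c': 63}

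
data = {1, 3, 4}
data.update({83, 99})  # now {1, 3, 4, 83, 99}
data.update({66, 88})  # {1, 3, 4, 66, 83, 88, 99}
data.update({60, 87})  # {1, 3, 4, 60, 66, 83, 87, 88, 99}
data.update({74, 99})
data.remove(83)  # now {1, 3, 4, 60, 66, 74, 87, 88, 99}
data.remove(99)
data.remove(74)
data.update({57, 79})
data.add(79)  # {1, 3, 4, 57, 60, 66, 79, 87, 88}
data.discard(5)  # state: {1, 3, 4, 57, 60, 66, 79, 87, 88}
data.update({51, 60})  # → {1, 3, 4, 51, 57, 60, 66, 79, 87, 88}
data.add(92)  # {1, 3, 4, 51, 57, 60, 66, 79, 87, 88, 92}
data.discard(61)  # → {1, 3, 4, 51, 57, 60, 66, 79, 87, 88, 92}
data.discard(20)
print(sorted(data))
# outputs [1, 3, 4, 51, 57, 60, 66, 79, 87, 88, 92]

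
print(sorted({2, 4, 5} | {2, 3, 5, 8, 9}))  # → [2, 3, 4, 5, 8, 9]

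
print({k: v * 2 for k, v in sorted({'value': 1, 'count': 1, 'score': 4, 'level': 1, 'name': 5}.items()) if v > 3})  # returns {'name': 10, 'score': 8}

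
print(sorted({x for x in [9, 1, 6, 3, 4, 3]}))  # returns [1, 3, 4, 6, 9]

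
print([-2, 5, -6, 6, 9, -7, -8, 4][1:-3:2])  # [5, 6]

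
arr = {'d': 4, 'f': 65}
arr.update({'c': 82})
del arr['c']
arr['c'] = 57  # {'d': 4, 'f': 65, 'c': 57}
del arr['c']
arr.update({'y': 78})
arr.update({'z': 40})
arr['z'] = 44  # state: {'d': 4, 'f': 65, 'y': 78, 'z': 44}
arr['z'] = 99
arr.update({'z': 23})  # {'d': 4, 'f': 65, 'y': 78, 'z': 23}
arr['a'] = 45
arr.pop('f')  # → 65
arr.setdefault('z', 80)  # 23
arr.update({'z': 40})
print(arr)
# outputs {'d': 4, 'y': 78, 'z': 40, 'a': 45}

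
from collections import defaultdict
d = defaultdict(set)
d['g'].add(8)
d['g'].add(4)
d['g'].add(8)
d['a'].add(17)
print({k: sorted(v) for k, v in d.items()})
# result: {'g': [4, 8], 'a': [17]}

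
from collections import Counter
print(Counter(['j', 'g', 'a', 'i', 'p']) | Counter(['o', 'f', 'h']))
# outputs Counter({'j': 1, 'g': 1, 'a': 1, 'i': 1, 'p': 1, 'o': 1, 'f': 1, 'h': 1})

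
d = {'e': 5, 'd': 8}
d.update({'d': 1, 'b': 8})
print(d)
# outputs {'e': 5, 'd': 1, 'b': 8}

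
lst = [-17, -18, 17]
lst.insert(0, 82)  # [82, -17, -18, 17]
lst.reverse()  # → [17, -18, -17, 82]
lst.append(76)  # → [17, -18, -17, 82, 76]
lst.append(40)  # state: [17, -18, -17, 82, 76, 40]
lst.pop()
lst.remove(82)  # [17, -18, -17, 76]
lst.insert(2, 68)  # [17, -18, 68, -17, 76]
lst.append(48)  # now [17, -18, 68, -17, 76, 48]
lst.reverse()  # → [48, 76, -17, 68, -18, 17]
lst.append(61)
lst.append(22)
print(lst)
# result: [48, 76, -17, 68, -18, 17, 61, 22]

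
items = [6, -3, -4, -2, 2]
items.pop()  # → 2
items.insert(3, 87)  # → [6, -3, -4, 87, -2]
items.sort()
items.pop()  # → 87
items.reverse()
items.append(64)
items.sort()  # [-4, -3, -2, 6, 64]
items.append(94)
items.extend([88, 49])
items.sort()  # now [-4, -3, -2, 6, 49, 64, 88, 94]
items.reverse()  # [94, 88, 64, 49, 6, -2, -3, -4]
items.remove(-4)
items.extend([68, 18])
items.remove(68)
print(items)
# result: [94, 88, 64, 49, 6, -2, -3, 18]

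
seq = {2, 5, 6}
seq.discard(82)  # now {2, 5, 6}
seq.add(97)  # {2, 5, 6, 97}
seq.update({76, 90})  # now {2, 5, 6, 76, 90, 97}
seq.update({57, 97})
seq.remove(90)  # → {2, 5, 6, 57, 76, 97}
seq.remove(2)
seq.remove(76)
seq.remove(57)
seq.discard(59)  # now {5, 6, 97}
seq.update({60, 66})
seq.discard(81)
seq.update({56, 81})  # {5, 6, 56, 60, 66, 81, 97}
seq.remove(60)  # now {5, 6, 56, 66, 81, 97}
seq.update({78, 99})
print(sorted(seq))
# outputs [5, 6, 56, 66, 78, 81, 97, 99]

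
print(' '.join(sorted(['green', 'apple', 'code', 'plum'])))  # apple code green plum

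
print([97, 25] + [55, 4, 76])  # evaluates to [97, 25, 55, 4, 76]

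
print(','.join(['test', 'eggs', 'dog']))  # test,eggs,dog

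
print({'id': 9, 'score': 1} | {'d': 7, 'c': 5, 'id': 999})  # {'id': 999, 'score': 1, 'd': 7, 'c': 5}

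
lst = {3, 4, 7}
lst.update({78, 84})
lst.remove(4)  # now {3, 7, 78, 84}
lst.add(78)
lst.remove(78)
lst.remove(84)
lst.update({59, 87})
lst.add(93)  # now {3, 7, 59, 87, 93}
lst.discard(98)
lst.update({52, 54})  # {3, 7, 52, 54, 59, 87, 93}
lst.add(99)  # {3, 7, 52, 54, 59, 87, 93, 99}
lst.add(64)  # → {3, 7, 52, 54, 59, 64, 87, 93, 99}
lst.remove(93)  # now {3, 7, 52, 54, 59, 64, 87, 99}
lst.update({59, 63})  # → {3, 7, 52, 54, 59, 63, 64, 87, 99}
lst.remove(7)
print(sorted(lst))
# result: [3, 52, 54, 59, 63, 64, 87, 99]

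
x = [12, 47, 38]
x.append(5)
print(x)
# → [12, 47, 38, 5]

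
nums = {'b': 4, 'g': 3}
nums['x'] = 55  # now {'b': 4, 'g': 3, 'x': 55}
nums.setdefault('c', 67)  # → 67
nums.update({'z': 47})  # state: {'b': 4, 'g': 3, 'x': 55, 'c': 67, 'z': 47}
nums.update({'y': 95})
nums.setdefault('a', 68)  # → 68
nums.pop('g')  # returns 3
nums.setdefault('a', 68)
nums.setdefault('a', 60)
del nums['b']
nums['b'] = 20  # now {'x': 55, 'c': 67, 'z': 47, 'y': 95, 'a': 68, 'b': 20}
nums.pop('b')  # 20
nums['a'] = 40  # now {'x': 55, 'c': 67, 'z': 47, 'y': 95, 'a': 40}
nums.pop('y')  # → 95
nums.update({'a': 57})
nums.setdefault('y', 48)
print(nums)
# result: {'x': 55, 'c': 67, 'z': 47, 'a': 57, 'y': 48}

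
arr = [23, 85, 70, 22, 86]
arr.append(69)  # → [23, 85, 70, 22, 86, 69]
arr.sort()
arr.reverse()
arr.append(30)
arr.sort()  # [22, 23, 30, 69, 70, 85, 86]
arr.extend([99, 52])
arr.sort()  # [22, 23, 30, 52, 69, 70, 85, 86, 99]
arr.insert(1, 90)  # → [22, 90, 23, 30, 52, 69, 70, 85, 86, 99]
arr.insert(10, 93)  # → [22, 90, 23, 30, 52, 69, 70, 85, 86, 99, 93]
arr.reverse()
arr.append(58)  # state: [93, 99, 86, 85, 70, 69, 52, 30, 23, 90, 22, 58]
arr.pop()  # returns 58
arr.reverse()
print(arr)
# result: [22, 90, 23, 30, 52, 69, 70, 85, 86, 99, 93]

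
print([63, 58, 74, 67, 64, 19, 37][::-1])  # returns [37, 19, 64, 67, 74, 58, 63]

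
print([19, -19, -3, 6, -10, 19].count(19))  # 2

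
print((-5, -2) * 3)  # (-5, -2, -5, -2, -5, -2)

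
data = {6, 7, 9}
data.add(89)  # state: {6, 7, 9, 89}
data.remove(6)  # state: {7, 9, 89}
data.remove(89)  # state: {7, 9}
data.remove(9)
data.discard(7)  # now {}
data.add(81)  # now {81}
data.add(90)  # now {81, 90}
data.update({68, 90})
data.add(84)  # {68, 81, 84, 90}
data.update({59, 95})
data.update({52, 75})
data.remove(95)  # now {52, 59, 68, 75, 81, 84, 90}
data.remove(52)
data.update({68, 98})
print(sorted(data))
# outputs [59, 68, 75, 81, 84, 90, 98]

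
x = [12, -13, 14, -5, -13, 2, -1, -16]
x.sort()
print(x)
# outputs [-16, -13, -13, -5, -1, 2, 12, 14]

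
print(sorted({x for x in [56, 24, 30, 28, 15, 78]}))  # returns [15, 24, 28, 30, 56, 78]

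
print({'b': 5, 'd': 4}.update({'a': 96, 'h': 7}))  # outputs None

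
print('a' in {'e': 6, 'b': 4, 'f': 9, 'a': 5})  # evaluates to True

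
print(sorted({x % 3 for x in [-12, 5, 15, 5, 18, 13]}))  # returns [0, 1, 2]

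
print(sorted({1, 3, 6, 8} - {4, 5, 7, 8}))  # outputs [1, 3, 6]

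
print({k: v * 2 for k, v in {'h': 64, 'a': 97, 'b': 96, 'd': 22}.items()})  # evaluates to {'h': 128, 'a': 194, 'b': 192, 'd': 44}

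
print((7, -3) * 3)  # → (7, -3, 7, -3, 7, -3)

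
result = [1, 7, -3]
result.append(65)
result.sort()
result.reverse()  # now [65, 7, 1, -3]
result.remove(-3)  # [65, 7, 1]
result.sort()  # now [1, 7, 65]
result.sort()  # [1, 7, 65]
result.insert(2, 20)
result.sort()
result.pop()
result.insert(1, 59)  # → [1, 59, 7, 20]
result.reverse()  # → [20, 7, 59, 1]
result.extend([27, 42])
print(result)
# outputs [20, 7, 59, 1, 27, 42]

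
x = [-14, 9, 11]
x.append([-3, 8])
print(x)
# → [-14, 9, 11, [-3, 8]]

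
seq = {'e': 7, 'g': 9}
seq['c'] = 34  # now {'e': 7, 'g': 9, 'c': 34}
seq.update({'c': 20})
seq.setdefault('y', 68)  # 68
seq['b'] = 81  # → {'e': 7, 'g': 9, 'c': 20, 'y': 68, 'b': 81}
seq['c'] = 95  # {'e': 7, 'g': 9, 'c': 95, 'y': 68, 'b': 81}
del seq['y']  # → {'e': 7, 'g': 9, 'c': 95, 'b': 81}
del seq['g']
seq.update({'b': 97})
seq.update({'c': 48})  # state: {'e': 7, 'c': 48, 'b': 97}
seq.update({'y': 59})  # {'e': 7, 'c': 48, 'b': 97, 'y': 59}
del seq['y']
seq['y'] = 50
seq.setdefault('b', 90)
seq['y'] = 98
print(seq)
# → {'e': 7, 'c': 48, 'b': 97, 'y': 98}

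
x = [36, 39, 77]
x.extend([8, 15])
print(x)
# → [36, 39, 77, 8, 15]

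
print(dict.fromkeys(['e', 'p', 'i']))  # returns {'e': None, 'p': None, 'i': None}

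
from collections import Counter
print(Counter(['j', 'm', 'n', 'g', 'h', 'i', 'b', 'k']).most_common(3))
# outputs [('j', 1), ('m', 1), ('n', 1)]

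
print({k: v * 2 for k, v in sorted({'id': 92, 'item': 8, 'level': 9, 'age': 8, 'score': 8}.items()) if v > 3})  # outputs {'age': 16, 'id': 184, 'item': 16, 'level': 18, 'score': 16}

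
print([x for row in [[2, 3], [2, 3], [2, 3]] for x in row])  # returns [2, 3, 2, 3, 2, 3]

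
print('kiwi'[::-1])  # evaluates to iwik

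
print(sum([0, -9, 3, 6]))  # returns 0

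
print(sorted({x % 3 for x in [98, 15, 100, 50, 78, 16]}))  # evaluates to [0, 1, 2]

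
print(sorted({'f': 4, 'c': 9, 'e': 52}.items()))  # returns [('c', 9), ('e', 52), ('f', 4)]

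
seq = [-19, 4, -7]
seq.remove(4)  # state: [-19, -7]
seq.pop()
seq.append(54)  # [-19, 54]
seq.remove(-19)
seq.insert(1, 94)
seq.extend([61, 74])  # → [54, 94, 61, 74]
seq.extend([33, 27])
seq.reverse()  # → [27, 33, 74, 61, 94, 54]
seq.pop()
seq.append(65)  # [27, 33, 74, 61, 94, 65]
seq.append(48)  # [27, 33, 74, 61, 94, 65, 48]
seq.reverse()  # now [48, 65, 94, 61, 74, 33, 27]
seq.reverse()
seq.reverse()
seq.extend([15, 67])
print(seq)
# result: [48, 65, 94, 61, 74, 33, 27, 15, 67]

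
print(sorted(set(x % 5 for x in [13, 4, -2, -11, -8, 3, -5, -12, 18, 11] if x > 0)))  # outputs [1, 3, 4]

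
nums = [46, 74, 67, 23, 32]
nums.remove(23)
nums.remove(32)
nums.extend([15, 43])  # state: [46, 74, 67, 15, 43]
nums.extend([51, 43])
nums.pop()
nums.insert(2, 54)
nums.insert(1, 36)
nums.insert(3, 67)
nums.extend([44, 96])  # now [46, 36, 74, 67, 54, 67, 15, 43, 51, 44, 96]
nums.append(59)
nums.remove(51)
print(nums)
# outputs [46, 36, 74, 67, 54, 67, 15, 43, 44, 96, 59]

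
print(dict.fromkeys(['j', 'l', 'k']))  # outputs {'j': None, 'l': None, 'k': None}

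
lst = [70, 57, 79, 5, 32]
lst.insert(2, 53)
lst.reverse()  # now [32, 5, 79, 53, 57, 70]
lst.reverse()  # [70, 57, 53, 79, 5, 32]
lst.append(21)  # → [70, 57, 53, 79, 5, 32, 21]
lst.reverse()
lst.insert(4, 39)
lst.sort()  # [5, 21, 32, 39, 53, 57, 70, 79]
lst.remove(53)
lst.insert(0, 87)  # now [87, 5, 21, 32, 39, 57, 70, 79]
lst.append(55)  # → [87, 5, 21, 32, 39, 57, 70, 79, 55]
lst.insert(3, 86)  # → [87, 5, 21, 86, 32, 39, 57, 70, 79, 55]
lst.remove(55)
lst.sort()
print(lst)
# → [5, 21, 32, 39, 57, 70, 79, 86, 87]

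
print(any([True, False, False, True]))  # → True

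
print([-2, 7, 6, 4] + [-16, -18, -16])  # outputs [-2, 7, 6, 4, -16, -18, -16]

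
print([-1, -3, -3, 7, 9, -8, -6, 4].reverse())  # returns None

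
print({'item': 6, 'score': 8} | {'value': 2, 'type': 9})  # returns {'item': 6, 'score': 8, 'value': 2, 'type': 9}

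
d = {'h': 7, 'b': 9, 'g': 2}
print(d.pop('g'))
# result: 2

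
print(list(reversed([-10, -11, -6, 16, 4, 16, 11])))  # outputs [11, 16, 4, 16, -6, -11, -10]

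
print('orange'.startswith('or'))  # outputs True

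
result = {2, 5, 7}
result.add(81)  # {2, 5, 7, 81}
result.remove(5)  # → {2, 7, 81}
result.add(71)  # {2, 7, 71, 81}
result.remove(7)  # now {2, 71, 81}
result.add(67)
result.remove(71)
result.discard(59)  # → {2, 67, 81}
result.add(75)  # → {2, 67, 75, 81}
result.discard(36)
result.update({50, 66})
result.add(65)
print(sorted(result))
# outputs [2, 50, 65, 66, 67, 75, 81]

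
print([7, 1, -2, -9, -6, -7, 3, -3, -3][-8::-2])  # [1]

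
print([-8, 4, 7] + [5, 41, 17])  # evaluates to [-8, 4, 7, 5, 41, 17]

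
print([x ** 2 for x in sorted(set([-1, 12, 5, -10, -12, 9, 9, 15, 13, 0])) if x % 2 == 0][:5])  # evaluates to [144, 100, 0, 144]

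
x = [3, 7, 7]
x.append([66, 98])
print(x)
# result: [3, 7, 7, [66, 98]]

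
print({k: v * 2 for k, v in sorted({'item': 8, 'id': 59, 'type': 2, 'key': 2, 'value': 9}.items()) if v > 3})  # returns {'id': 118, 'item': 16, 'value': 18}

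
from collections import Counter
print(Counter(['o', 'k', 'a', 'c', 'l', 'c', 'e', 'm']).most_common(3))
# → [('c', 2), ('o', 1), ('k', 1)]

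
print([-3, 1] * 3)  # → [-3, 1, -3, 1, -3, 1]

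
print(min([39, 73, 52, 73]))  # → 39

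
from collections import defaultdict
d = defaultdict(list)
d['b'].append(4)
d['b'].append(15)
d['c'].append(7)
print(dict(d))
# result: {'b': [4, 15], 'c': [7]}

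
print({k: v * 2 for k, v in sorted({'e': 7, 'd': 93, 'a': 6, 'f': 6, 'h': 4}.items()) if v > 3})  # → {'a': 12, 'd': 186, 'e': 14, 'f': 12, 'h': 8}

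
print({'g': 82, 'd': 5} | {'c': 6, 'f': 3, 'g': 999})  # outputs {'g': 999, 'd': 5, 'c': 6, 'f': 3}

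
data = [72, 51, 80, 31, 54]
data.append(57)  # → [72, 51, 80, 31, 54, 57]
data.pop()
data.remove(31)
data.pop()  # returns 54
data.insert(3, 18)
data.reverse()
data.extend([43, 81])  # [18, 80, 51, 72, 43, 81]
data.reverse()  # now [81, 43, 72, 51, 80, 18]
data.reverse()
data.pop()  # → 81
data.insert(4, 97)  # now [18, 80, 51, 72, 97, 43]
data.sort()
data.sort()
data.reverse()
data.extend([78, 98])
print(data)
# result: [97, 80, 72, 51, 43, 18, 78, 98]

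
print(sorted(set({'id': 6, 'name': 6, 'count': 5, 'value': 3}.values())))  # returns [3, 5, 6]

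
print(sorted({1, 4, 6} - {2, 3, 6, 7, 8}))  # [1, 4]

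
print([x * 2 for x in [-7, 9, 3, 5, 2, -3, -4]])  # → [-14, 18, 6, 10, 4, -6, -8]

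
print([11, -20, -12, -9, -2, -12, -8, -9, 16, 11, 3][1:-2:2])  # [-20, -9, -12, -9]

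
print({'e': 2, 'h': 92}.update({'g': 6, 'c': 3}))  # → None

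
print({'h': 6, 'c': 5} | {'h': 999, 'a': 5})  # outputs {'h': 999, 'c': 5, 'a': 5}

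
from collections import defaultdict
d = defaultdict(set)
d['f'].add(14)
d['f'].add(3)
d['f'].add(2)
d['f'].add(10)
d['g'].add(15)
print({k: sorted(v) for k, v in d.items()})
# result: {'f': [2, 3, 10, 14], 'g': [15]}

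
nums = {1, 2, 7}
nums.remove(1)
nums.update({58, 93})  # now {2, 7, 58, 93}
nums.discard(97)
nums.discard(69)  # {2, 7, 58, 93}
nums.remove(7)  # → {2, 58, 93}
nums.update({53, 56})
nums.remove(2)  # {53, 56, 58, 93}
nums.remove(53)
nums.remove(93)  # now {56, 58}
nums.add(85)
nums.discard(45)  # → {56, 58, 85}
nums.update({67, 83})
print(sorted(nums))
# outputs [56, 58, 67, 83, 85]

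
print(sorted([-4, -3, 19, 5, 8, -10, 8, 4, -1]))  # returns [-10, -4, -3, -1, 4, 5, 8, 8, 19]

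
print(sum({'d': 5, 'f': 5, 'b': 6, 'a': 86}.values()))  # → 102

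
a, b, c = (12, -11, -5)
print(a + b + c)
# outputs -4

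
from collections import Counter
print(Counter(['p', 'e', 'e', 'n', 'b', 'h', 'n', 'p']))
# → Counter({'p': 2, 'e': 2, 'n': 2, 'b': 1, 'h': 1})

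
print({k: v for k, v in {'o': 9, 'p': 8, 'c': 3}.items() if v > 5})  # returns {'o': 9, 'p': 8}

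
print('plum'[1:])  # lum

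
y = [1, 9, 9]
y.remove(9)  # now [1, 9]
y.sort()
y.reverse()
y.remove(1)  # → [9]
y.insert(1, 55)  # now [9, 55]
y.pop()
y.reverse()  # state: [9]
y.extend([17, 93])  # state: [9, 17, 93]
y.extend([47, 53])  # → [9, 17, 93, 47, 53]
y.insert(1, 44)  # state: [9, 44, 17, 93, 47, 53]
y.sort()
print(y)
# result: [9, 17, 44, 47, 53, 93]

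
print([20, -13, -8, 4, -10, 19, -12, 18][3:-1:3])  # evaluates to [4, -12]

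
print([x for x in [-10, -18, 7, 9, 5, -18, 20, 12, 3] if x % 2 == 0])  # [-10, -18, -18, 20, 12]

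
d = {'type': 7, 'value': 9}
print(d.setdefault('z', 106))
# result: 106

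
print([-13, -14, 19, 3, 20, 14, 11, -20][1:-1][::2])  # [-14, 3, 14]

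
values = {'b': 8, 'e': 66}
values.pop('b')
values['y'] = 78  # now {'e': 66, 'y': 78}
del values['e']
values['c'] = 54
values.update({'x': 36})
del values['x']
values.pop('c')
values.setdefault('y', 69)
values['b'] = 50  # {'y': 78, 'b': 50}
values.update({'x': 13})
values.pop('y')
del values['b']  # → {'x': 13}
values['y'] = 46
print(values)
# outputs {'x': 13, 'y': 46}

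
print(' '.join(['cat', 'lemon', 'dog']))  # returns cat lemon dog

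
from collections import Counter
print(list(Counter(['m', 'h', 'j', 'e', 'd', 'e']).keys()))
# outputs ['m', 'h', 'j', 'e', 'd']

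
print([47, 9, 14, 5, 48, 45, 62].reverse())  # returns None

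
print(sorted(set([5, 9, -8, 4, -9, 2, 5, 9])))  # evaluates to [-9, -8, 2, 4, 5, 9]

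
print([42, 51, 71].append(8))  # None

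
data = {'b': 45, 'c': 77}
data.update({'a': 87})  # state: {'b': 45, 'c': 77, 'a': 87}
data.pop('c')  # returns 77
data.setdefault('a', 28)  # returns 87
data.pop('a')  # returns 87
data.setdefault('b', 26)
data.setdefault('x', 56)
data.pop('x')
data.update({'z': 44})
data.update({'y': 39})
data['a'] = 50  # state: {'b': 45, 'z': 44, 'y': 39, 'a': 50}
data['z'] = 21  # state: {'b': 45, 'z': 21, 'y': 39, 'a': 50}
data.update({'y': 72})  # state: {'b': 45, 'z': 21, 'y': 72, 'a': 50}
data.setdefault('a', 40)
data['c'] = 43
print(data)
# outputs {'b': 45, 'z': 21, 'y': 72, 'a': 50, 'c': 43}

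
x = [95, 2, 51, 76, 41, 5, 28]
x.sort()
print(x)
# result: [2, 5, 28, 41, 51, 76, 95]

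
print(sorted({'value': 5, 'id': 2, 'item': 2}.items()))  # [('id', 2), ('item', 2), ('value', 5)]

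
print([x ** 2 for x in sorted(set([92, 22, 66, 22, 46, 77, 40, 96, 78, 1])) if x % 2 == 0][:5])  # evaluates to [484, 1600, 2116, 4356, 6084]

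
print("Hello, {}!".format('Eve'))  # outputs Hello, Eve!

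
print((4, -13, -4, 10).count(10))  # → 1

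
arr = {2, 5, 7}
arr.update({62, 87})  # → {2, 5, 7, 62, 87}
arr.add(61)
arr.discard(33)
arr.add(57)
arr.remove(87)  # {2, 5, 7, 57, 61, 62}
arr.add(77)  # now {2, 5, 7, 57, 61, 62, 77}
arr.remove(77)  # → {2, 5, 7, 57, 61, 62}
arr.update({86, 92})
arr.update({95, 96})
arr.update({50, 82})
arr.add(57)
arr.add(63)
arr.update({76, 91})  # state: {2, 5, 7, 50, 57, 61, 62, 63, 76, 82, 86, 91, 92, 95, 96}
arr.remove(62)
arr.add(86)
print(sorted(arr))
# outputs [2, 5, 7, 50, 57, 61, 63, 76, 82, 86, 91, 92, 95, 96]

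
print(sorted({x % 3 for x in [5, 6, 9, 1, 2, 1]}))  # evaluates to [0, 1, 2]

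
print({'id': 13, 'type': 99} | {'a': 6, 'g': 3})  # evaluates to {'id': 13, 'type': 99, 'a': 6, 'g': 3}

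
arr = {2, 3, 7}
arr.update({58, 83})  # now {2, 3, 7, 58, 83}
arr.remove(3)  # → {2, 7, 58, 83}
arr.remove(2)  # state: {7, 58, 83}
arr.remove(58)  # {7, 83}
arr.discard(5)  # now {7, 83}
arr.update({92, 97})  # {7, 83, 92, 97}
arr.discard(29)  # {7, 83, 92, 97}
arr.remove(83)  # {7, 92, 97}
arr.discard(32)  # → {7, 92, 97}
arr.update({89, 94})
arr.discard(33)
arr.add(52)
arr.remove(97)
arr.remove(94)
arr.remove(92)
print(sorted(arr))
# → [7, 52, 89]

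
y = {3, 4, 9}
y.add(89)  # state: {3, 4, 9, 89}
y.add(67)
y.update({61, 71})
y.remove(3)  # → {4, 9, 61, 67, 71, 89}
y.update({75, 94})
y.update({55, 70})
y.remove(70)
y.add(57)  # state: {4, 9, 55, 57, 61, 67, 71, 75, 89, 94}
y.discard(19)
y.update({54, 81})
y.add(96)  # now {4, 9, 54, 55, 57, 61, 67, 71, 75, 81, 89, 94, 96}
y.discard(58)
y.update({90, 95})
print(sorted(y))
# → [4, 9, 54, 55, 57, 61, 67, 71, 75, 81, 89, 90, 94, 95, 96]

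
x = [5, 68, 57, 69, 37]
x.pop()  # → 37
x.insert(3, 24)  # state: [5, 68, 57, 24, 69]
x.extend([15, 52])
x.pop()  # 52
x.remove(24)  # [5, 68, 57, 69, 15]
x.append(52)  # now [5, 68, 57, 69, 15, 52]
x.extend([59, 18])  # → [5, 68, 57, 69, 15, 52, 59, 18]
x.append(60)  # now [5, 68, 57, 69, 15, 52, 59, 18, 60]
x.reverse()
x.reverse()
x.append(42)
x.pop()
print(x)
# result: [5, 68, 57, 69, 15, 52, 59, 18, 60]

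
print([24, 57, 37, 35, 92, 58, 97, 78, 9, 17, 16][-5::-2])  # [97, 92, 37, 24]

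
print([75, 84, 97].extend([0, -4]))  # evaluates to None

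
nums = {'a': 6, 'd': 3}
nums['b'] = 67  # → {'a': 6, 'd': 3, 'b': 67}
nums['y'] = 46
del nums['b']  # {'a': 6, 'd': 3, 'y': 46}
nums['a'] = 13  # {'a': 13, 'd': 3, 'y': 46}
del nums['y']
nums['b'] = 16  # {'a': 13, 'd': 3, 'b': 16}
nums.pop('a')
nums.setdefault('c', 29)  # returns 29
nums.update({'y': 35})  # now {'d': 3, 'b': 16, 'c': 29, 'y': 35}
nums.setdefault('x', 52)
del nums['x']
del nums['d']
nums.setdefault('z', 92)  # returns 92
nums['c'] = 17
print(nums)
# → {'b': 16, 'c': 17, 'y': 35, 'z': 92}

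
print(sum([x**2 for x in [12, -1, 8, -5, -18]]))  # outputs 558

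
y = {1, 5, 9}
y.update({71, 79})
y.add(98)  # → {1, 5, 9, 71, 79, 98}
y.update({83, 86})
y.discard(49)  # {1, 5, 9, 71, 79, 83, 86, 98}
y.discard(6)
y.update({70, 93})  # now {1, 5, 9, 70, 71, 79, 83, 86, 93, 98}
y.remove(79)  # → {1, 5, 9, 70, 71, 83, 86, 93, 98}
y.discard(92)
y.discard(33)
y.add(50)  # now {1, 5, 9, 50, 70, 71, 83, 86, 93, 98}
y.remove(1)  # {5, 9, 50, 70, 71, 83, 86, 93, 98}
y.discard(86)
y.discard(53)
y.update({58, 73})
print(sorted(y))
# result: [5, 9, 50, 58, 70, 71, 73, 83, 93, 98]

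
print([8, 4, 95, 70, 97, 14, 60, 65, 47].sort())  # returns None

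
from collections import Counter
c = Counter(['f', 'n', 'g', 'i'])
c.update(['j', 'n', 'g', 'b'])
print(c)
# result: Counter({'n': 2, 'g': 2, 'f': 1, 'i': 1, 'j': 1, 'b': 1})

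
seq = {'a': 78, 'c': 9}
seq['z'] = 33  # {'a': 78, 'c': 9, 'z': 33}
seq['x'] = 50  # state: {'a': 78, 'c': 9, 'z': 33, 'x': 50}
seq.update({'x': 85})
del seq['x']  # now {'a': 78, 'c': 9, 'z': 33}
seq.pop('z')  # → 33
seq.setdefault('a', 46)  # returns 78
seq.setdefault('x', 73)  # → 73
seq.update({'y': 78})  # {'a': 78, 'c': 9, 'x': 73, 'y': 78}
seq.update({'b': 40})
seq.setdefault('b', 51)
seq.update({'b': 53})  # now {'a': 78, 'c': 9, 'x': 73, 'y': 78, 'b': 53}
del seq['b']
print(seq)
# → {'a': 78, 'c': 9, 'x': 73, 'y': 78}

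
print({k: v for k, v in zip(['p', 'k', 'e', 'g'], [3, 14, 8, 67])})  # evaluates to {'p': 3, 'k': 14, 'e': 8, 'g': 67}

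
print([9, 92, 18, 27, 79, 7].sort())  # None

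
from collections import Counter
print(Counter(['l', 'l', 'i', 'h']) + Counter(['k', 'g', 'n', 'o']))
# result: Counter({'l': 2, 'i': 1, 'h': 1, 'k': 1, 'g': 1, 'n': 1, 'o': 1})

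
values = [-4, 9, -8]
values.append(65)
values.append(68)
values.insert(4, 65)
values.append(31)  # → [-4, 9, -8, 65, 65, 68, 31]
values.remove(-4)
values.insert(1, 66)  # [9, 66, -8, 65, 65, 68, 31]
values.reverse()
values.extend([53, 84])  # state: [31, 68, 65, 65, -8, 66, 9, 53, 84]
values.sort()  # [-8, 9, 31, 53, 65, 65, 66, 68, 84]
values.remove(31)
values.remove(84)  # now [-8, 9, 53, 65, 65, 66, 68]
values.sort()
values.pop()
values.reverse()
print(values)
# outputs [66, 65, 65, 53, 9, -8]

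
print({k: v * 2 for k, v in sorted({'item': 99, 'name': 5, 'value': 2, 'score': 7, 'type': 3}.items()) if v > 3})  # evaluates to {'item': 198, 'name': 10, 'score': 14}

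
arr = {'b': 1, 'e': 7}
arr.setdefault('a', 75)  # 75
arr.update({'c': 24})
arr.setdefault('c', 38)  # 24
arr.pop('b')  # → 1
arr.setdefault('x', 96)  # 96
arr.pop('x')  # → 96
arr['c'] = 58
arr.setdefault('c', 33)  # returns 58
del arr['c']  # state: {'e': 7, 'a': 75}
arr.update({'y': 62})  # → {'e': 7, 'a': 75, 'y': 62}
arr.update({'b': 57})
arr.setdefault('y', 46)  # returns 62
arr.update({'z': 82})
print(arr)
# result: {'e': 7, 'a': 75, 'y': 62, 'b': 57, 'z': 82}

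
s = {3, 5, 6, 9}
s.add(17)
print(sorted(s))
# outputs [3, 5, 6, 9, 17]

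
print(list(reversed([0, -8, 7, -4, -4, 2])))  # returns [2, -4, -4, 7, -8, 0]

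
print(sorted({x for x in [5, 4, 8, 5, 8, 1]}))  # [1, 4, 5, 8]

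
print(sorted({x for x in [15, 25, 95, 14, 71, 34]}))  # [14, 15, 25, 34, 71, 95]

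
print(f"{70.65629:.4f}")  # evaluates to 70.6563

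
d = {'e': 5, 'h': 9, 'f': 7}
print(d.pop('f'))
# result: 7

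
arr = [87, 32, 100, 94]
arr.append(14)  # [87, 32, 100, 94, 14]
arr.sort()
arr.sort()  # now [14, 32, 87, 94, 100]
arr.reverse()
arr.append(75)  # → [100, 94, 87, 32, 14, 75]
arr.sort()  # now [14, 32, 75, 87, 94, 100]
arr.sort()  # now [14, 32, 75, 87, 94, 100]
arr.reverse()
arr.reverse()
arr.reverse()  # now [100, 94, 87, 75, 32, 14]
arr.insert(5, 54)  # [100, 94, 87, 75, 32, 54, 14]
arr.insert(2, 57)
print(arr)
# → [100, 94, 57, 87, 75, 32, 54, 14]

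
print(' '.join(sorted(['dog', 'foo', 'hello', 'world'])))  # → dog foo hello world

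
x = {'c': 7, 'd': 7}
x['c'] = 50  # {'c': 50, 'd': 7}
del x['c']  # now {'d': 7}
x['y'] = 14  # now {'d': 7, 'y': 14}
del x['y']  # {'d': 7}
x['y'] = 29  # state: {'d': 7, 'y': 29}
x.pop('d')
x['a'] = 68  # {'y': 29, 'a': 68}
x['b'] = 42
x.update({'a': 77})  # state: {'y': 29, 'a': 77, 'b': 42}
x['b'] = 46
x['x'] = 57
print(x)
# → {'y': 29, 'a': 77, 'b': 46, 'x': 57}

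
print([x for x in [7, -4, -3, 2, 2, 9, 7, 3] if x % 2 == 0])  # [-4, 2, 2]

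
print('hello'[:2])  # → he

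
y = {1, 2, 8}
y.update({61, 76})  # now {1, 2, 8, 61, 76}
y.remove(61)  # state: {1, 2, 8, 76}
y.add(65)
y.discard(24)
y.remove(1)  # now {2, 8, 65, 76}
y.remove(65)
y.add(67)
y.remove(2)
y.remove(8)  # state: {67, 76}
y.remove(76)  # {67}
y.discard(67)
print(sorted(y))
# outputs []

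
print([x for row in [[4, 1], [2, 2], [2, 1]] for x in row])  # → [4, 1, 2, 2, 2, 1]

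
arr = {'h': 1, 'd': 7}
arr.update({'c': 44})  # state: {'h': 1, 'd': 7, 'c': 44}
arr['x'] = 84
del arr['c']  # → {'h': 1, 'd': 7, 'x': 84}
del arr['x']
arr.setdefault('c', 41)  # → 41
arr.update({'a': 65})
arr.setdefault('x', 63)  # 63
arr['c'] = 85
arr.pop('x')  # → 63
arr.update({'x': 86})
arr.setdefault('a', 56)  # 65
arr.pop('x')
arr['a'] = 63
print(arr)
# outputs {'h': 1, 'd': 7, 'c': 85, 'a': 63}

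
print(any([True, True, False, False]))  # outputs True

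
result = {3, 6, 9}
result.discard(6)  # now {3, 9}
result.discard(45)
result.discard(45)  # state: {3, 9}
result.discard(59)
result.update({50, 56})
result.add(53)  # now {3, 9, 50, 53, 56}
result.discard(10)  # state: {3, 9, 50, 53, 56}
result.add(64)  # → {3, 9, 50, 53, 56, 64}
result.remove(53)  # {3, 9, 50, 56, 64}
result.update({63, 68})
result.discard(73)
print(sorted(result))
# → [3, 9, 50, 56, 63, 64, 68]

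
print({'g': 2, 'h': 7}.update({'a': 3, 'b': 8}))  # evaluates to None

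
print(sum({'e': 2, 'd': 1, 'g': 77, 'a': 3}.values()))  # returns 83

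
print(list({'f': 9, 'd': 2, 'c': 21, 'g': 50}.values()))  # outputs [9, 2, 21, 50]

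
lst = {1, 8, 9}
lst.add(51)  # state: {1, 8, 9, 51}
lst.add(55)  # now {1, 8, 9, 51, 55}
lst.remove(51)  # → {1, 8, 9, 55}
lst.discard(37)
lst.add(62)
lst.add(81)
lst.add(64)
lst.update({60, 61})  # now {1, 8, 9, 55, 60, 61, 62, 64, 81}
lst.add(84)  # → {1, 8, 9, 55, 60, 61, 62, 64, 81, 84}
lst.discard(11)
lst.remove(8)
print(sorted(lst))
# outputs [1, 9, 55, 60, 61, 62, 64, 81, 84]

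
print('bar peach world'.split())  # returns ['bar', 'peach', 'world']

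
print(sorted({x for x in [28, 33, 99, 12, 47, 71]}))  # [12, 28, 33, 47, 71, 99]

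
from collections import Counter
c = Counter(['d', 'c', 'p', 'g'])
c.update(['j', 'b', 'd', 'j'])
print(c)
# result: Counter({'d': 2, 'j': 2, 'c': 1, 'p': 1, 'g': 1, 'b': 1})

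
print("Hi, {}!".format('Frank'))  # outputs Hi, Frank!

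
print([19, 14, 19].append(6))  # None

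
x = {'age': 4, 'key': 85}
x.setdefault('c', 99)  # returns 99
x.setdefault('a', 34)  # 34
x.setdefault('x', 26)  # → 26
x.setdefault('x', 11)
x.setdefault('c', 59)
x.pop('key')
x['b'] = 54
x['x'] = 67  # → {'age': 4, 'c': 99, 'a': 34, 'x': 67, 'b': 54}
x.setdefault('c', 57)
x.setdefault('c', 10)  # 99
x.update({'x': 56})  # {'age': 4, 'c': 99, 'a': 34, 'x': 56, 'b': 54}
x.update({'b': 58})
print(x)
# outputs {'age': 4, 'c': 99, 'a': 34, 'x': 56, 'b': 58}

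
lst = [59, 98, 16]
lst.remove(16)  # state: [59, 98]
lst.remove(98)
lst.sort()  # [59]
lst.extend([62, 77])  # [59, 62, 77]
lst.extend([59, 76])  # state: [59, 62, 77, 59, 76]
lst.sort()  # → [59, 59, 62, 76, 77]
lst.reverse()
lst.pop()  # 59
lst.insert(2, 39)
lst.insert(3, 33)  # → [77, 76, 39, 33, 62, 59]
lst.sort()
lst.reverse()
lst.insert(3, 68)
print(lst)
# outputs [77, 76, 62, 68, 59, 39, 33]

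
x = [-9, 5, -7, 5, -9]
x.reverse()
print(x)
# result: [-9, 5, -7, 5, -9]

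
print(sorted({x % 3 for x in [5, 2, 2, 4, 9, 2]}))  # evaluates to [0, 1, 2]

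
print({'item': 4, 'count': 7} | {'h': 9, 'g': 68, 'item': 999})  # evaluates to {'item': 999, 'count': 7, 'h': 9, 'g': 68}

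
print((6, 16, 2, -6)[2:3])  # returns (2,)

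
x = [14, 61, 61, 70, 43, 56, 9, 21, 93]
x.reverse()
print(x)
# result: [93, 21, 9, 56, 43, 70, 61, 61, 14]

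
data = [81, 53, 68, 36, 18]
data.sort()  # [18, 36, 53, 68, 81]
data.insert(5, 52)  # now [18, 36, 53, 68, 81, 52]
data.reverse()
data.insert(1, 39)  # [52, 39, 81, 68, 53, 36, 18]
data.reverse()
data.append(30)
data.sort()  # [18, 30, 36, 39, 52, 53, 68, 81]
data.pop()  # 81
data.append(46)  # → [18, 30, 36, 39, 52, 53, 68, 46]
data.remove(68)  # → [18, 30, 36, 39, 52, 53, 46]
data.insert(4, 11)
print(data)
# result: [18, 30, 36, 39, 11, 52, 53, 46]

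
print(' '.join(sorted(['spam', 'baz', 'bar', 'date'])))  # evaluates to bar baz date spam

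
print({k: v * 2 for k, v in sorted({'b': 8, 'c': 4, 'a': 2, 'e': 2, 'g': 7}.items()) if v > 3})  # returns {'b': 16, 'c': 8, 'g': 14}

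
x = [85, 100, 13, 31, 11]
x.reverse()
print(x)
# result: [11, 31, 13, 100, 85]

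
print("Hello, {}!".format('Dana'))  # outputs Hello, Dana!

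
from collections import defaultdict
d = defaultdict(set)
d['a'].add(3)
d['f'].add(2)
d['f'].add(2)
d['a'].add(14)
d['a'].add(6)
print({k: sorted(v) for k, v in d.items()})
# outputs {'a': [3, 6, 14], 'f': [2]}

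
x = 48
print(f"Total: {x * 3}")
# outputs Total: 144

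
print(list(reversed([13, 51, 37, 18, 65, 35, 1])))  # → [1, 35, 65, 18, 37, 51, 13]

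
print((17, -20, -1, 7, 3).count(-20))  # 1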